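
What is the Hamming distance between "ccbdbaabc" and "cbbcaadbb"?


Comparing "ccbdbaabc" and "cbbcaadbb" position by position:
  Position 0: 'c' vs 'c' => same
  Position 1: 'c' vs 'b' => differ
  Position 2: 'b' vs 'b' => same
  Position 3: 'd' vs 'c' => differ
  Position 4: 'b' vs 'a' => differ
  Position 5: 'a' vs 'a' => same
  Position 6: 'a' vs 'd' => differ
  Position 7: 'b' vs 'b' => same
  Position 8: 'c' vs 'b' => differ
Total differences (Hamming distance): 5

5


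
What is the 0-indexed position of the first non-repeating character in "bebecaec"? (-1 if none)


Input: bebecaec
Character frequencies:
  'a': 1
  'b': 2
  'c': 2
  'e': 3
Scanning left to right for freq == 1:
  Position 0 ('b'): freq=2, skip
  Position 1 ('e'): freq=3, skip
  Position 2 ('b'): freq=2, skip
  Position 3 ('e'): freq=3, skip
  Position 4 ('c'): freq=2, skip
  Position 5 ('a'): unique! => answer = 5

5


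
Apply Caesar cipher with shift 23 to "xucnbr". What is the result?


Caesar cipher: shift "xucnbr" by 23
  'x' (pos 23) + 23 = pos 20 = 'u'
  'u' (pos 20) + 23 = pos 17 = 'r'
  'c' (pos 2) + 23 = pos 25 = 'z'
  'n' (pos 13) + 23 = pos 10 = 'k'
  'b' (pos 1) + 23 = pos 24 = 'y'
  'r' (pos 17) + 23 = pos 14 = 'o'
Result: urzkyo

urzkyo


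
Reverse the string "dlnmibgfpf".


Input: dlnmibgfpf
Reading characters right to left:
  Position 9: 'f'
  Position 8: 'p'
  Position 7: 'f'
  Position 6: 'g'
  Position 5: 'b'
  Position 4: 'i'
  Position 3: 'm'
  Position 2: 'n'
  Position 1: 'l'
  Position 0: 'd'
Reversed: fpfgbimnld

fpfgbimnld


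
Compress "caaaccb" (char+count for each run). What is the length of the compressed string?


Input: caaaccb
Runs:
  'c' x 1 => "c1"
  'a' x 3 => "a3"
  'c' x 2 => "c2"
  'b' x 1 => "b1"
Compressed: "c1a3c2b1"
Compressed length: 8

8


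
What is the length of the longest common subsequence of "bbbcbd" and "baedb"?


LCS of "bbbcbd" and "baedb"
DP table:
           b    a    e    d    b
      0    0    0    0    0    0
  b   0    1    1    1    1    1
  b   0    1    1    1    1    2
  b   0    1    1    1    1    2
  c   0    1    1    1    1    2
  b   0    1    1    1    1    2
  d   0    1    1    1    2    2
LCS length = dp[6][5] = 2

2


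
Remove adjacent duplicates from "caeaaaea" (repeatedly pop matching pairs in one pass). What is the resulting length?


Input: caeaaaea
Stack-based adjacent duplicate removal:
  Read 'c': push. Stack: c
  Read 'a': push. Stack: ca
  Read 'e': push. Stack: cae
  Read 'a': push. Stack: caea
  Read 'a': matches stack top 'a' => pop. Stack: cae
  Read 'a': push. Stack: caea
  Read 'e': push. Stack: caeae
  Read 'a': push. Stack: caeaea
Final stack: "caeaea" (length 6)

6


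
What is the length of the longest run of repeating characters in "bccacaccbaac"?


Input: "bccacaccbaac"
Scanning for longest run:
  Position 1 ('c'): new char, reset run to 1
  Position 2 ('c'): continues run of 'c', length=2
  Position 3 ('a'): new char, reset run to 1
  Position 4 ('c'): new char, reset run to 1
  Position 5 ('a'): new char, reset run to 1
  Position 6 ('c'): new char, reset run to 1
  Position 7 ('c'): continues run of 'c', length=2
  Position 8 ('b'): new char, reset run to 1
  Position 9 ('a'): new char, reset run to 1
  Position 10 ('a'): continues run of 'a', length=2
  Position 11 ('c'): new char, reset run to 1
Longest run: 'c' with length 2

2


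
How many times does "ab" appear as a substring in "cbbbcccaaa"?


Searching for "ab" in "cbbbcccaaa"
Scanning each position:
  Position 0: "cb" => no
  Position 1: "bb" => no
  Position 2: "bb" => no
  Position 3: "bc" => no
  Position 4: "cc" => no
  Position 5: "cc" => no
  Position 6: "ca" => no
  Position 7: "aa" => no
  Position 8: "aa" => no
Total occurrences: 0

0


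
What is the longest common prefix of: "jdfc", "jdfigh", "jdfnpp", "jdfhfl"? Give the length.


Words: jdfc, jdfigh, jdfnpp, jdfhfl
  Position 0: all 'j' => match
  Position 1: all 'd' => match
  Position 2: all 'f' => match
  Position 3: ('c', 'i', 'n', 'h') => mismatch, stop
LCP = "jdf" (length 3)

3


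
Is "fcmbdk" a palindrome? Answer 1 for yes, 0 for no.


Input: fcmbdk
Reversed: kdbmcf
  Compare pos 0 ('f') with pos 5 ('k'): MISMATCH
  Compare pos 1 ('c') with pos 4 ('d'): MISMATCH
  Compare pos 2 ('m') with pos 3 ('b'): MISMATCH
Result: not a palindrome

0


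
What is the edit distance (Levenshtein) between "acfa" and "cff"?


Computing edit distance: "acfa" -> "cff"
DP table:
           c    f    f
      0    1    2    3
  a   1    1    2    3
  c   2    1    2    3
  f   3    2    1    2
  a   4    3    2    2
Edit distance = dp[4][3] = 2

2


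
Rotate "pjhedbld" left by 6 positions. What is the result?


Input: "pjhedbld", rotate left by 6
First 6 characters: "pjhedb"
Remaining characters: "ld"
Concatenate remaining + first: "ld" + "pjhedb" = "ldpjhedb"

ldpjhedb


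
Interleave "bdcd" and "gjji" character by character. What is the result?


Interleaving "bdcd" and "gjji":
  Position 0: 'b' from first, 'g' from second => "bg"
  Position 1: 'd' from first, 'j' from second => "dj"
  Position 2: 'c' from first, 'j' from second => "cj"
  Position 3: 'd' from first, 'i' from second => "di"
Result: bgdjcjdi

bgdjcjdi


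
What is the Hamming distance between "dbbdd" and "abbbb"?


Comparing "dbbdd" and "abbbb" position by position:
  Position 0: 'd' vs 'a' => differ
  Position 1: 'b' vs 'b' => same
  Position 2: 'b' vs 'b' => same
  Position 3: 'd' vs 'b' => differ
  Position 4: 'd' vs 'b' => differ
Total differences (Hamming distance): 3

3


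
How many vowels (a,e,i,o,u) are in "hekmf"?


Input: hekmf
Checking each character:
  'h' at position 0: consonant
  'e' at position 1: vowel (running total: 1)
  'k' at position 2: consonant
  'm' at position 3: consonant
  'f' at position 4: consonant
Total vowels: 1

1


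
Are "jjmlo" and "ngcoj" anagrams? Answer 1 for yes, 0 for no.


Strings: "jjmlo", "ngcoj"
Sorted first:  jjlmo
Sorted second: cgjno
Differ at position 0: 'j' vs 'c' => not anagrams

0


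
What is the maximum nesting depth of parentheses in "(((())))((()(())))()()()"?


Input: "(((())))((()(())))()()()"
Tracking depth:
  Position 0 '(': depth becomes 1
  Position 1 '(': depth becomes 2
  Position 2 '(': depth becomes 3
  Position 3 '(': depth becomes 4
  Position 4 ')': depth becomes 3
  Position 5 ')': depth becomes 2
  Position 6 ')': depth becomes 1
  Position 7 ')': depth becomes 0
  Position 8 '(': depth becomes 1
  Position 9 '(': depth becomes 2
  Position 10 '(': depth becomes 3
  Position 11 ')': depth becomes 2
  Position 12 '(': depth becomes 3
  Position 13 '(': depth becomes 4
  Position 14 ')': depth becomes 3
  Position 15 ')': depth becomes 2
  Position 16 ')': depth becomes 1
  Position 17 ')': depth becomes 0
  Position 18 '(': depth becomes 1
  Position 19 ')': depth becomes 0
  Position 20 '(': depth becomes 1
  Position 21 ')': depth becomes 0
  Position 22 '(': depth becomes 1
  Position 23 ')': depth becomes 0
Maximum depth reached: 4

4


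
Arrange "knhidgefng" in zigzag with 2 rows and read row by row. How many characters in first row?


Zigzag "knhidgefng" into 2 rows:
Placing characters:
  'k' => row 0
  'n' => row 1
  'h' => row 0
  'i' => row 1
  'd' => row 0
  'g' => row 1
  'e' => row 0
  'f' => row 1
  'n' => row 0
  'g' => row 1
Rows:
  Row 0: "khden"
  Row 1: "nigfg"
First row length: 5

5


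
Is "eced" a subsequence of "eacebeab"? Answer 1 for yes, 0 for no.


Check if "eced" is a subsequence of "eacebeab"
Greedy scan:
  Position 0 ('e'): matches sub[0] = 'e'
  Position 1 ('a'): no match needed
  Position 2 ('c'): matches sub[1] = 'c'
  Position 3 ('e'): matches sub[2] = 'e'
  Position 4 ('b'): no match needed
  Position 5 ('e'): no match needed
  Position 6 ('a'): no match needed
  Position 7 ('b'): no match needed
Only matched 3/4 characters => not a subsequence

0


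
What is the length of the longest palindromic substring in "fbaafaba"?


Input: "fbaafaba"
Checking substrings for palindromes:
  [3:6] "afa" (len 3) => palindrome
  [5:8] "aba" (len 3) => palindrome
  [2:4] "aa" (len 2) => palindrome
Longest palindromic substring: "afa" with length 3

3


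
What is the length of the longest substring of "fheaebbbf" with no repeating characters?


Input: "fheaebbbf"
Sliding window (track last position of each char):
  Position 0 ('f'): window [0,0] length 1 -- new best
  Position 1 ('h'): window [0,1] length 2 -- new best
  Position 2 ('e'): window [0,2] length 3 -- new best
  Position 3 ('a'): window [0,3] length 4 -- new best
  Position 4 ('e'): repeat (last at 2), move window start to 3
  Position 4 ('e'): window [3,4] length 2
  Position 5 ('b'): window [3,5] length 3
  Position 6 ('b'): repeat (last at 5), move window start to 6
  Position 6 ('b'): window [6,6] length 1
  Position 7 ('b'): repeat (last at 6), move window start to 7
  Position 7 ('b'): window [7,7] length 1
  Position 8 ('f'): window [7,8] length 2
Longest substring with no repeats: "fhea" with length 4

4


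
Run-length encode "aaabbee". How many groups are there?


Input: aaabbee
Scanning for consecutive runs:
  Group 1: 'a' x 3 (positions 0-2)
  Group 2: 'b' x 2 (positions 3-4)
  Group 3: 'e' x 2 (positions 5-6)
Total groups: 3

3


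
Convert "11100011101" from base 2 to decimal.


Input: "11100011101" in base 2
Positional expansion:
  Digit '1' (value 1) x 2^10 = 1024
  Digit '1' (value 1) x 2^9 = 512
  Digit '1' (value 1) x 2^8 = 256
  Digit '0' (value 0) x 2^7 = 0
  Digit '0' (value 0) x 2^6 = 0
  Digit '0' (value 0) x 2^5 = 0
  Digit '1' (value 1) x 2^4 = 16
  Digit '1' (value 1) x 2^3 = 8
  Digit '1' (value 1) x 2^2 = 4
  Digit '0' (value 0) x 2^1 = 0
  Digit '1' (value 1) x 2^0 = 1
Sum = 1821

1821


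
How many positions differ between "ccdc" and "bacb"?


Comparing "ccdc" and "bacb" position by position:
  Position 0: 'c' vs 'b' => DIFFER
  Position 1: 'c' vs 'a' => DIFFER
  Position 2: 'd' vs 'c' => DIFFER
  Position 3: 'c' vs 'b' => DIFFER
Positions that differ: 4

4


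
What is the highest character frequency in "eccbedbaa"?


Input: eccbedbaa
Character counts:
  'a': 2
  'b': 2
  'c': 2
  'd': 1
  'e': 2
Maximum frequency: 2

2


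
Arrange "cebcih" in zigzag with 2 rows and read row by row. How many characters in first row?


Zigzag "cebcih" into 2 rows:
Placing characters:
  'c' => row 0
  'e' => row 1
  'b' => row 0
  'c' => row 1
  'i' => row 0
  'h' => row 1
Rows:
  Row 0: "cbi"
  Row 1: "ech"
First row length: 3

3


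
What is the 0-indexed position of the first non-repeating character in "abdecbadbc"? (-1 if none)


Input: abdecbadbc
Character frequencies:
  'a': 2
  'b': 3
  'c': 2
  'd': 2
  'e': 1
Scanning left to right for freq == 1:
  Position 0 ('a'): freq=2, skip
  Position 1 ('b'): freq=3, skip
  Position 2 ('d'): freq=2, skip
  Position 3 ('e'): unique! => answer = 3

3


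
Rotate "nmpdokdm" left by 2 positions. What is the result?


Input: "nmpdokdm", rotate left by 2
First 2 characters: "nm"
Remaining characters: "pdokdm"
Concatenate remaining + first: "pdokdm" + "nm" = "pdokdmnm"

pdokdmnm


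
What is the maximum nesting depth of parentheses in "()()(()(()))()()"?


Input: "()()(()(()))()()"
Tracking depth:
  Position 0 '(': depth becomes 1
  Position 1 ')': depth becomes 0
  Position 2 '(': depth becomes 1
  Position 3 ')': depth becomes 0
  Position 4 '(': depth becomes 1
  Position 5 '(': depth becomes 2
  Position 6 ')': depth becomes 1
  Position 7 '(': depth becomes 2
  Position 8 '(': depth becomes 3
  Position 9 ')': depth becomes 2
  Position 10 ')': depth becomes 1
  Position 11 ')': depth becomes 0
  Position 12 '(': depth becomes 1
  Position 13 ')': depth becomes 0
  Position 14 '(': depth becomes 1
  Position 15 ')': depth becomes 0
Maximum depth reached: 3

3


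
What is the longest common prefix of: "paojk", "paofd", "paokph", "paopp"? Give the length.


Words: paojk, paofd, paokph, paopp
  Position 0: all 'p' => match
  Position 1: all 'a' => match
  Position 2: all 'o' => match
  Position 3: ('j', 'f', 'k', 'p') => mismatch, stop
LCP = "pao" (length 3)

3


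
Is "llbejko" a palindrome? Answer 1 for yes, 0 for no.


Input: llbejko
Reversed: okjebll
  Compare pos 0 ('l') with pos 6 ('o'): MISMATCH
  Compare pos 1 ('l') with pos 5 ('k'): MISMATCH
  Compare pos 2 ('b') with pos 4 ('j'): MISMATCH
Result: not a palindrome

0


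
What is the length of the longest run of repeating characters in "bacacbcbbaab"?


Input: "bacacbcbbaab"
Scanning for longest run:
  Position 1 ('a'): new char, reset run to 1
  Position 2 ('c'): new char, reset run to 1
  Position 3 ('a'): new char, reset run to 1
  Position 4 ('c'): new char, reset run to 1
  Position 5 ('b'): new char, reset run to 1
  Position 6 ('c'): new char, reset run to 1
  Position 7 ('b'): new char, reset run to 1
  Position 8 ('b'): continues run of 'b', length=2
  Position 9 ('a'): new char, reset run to 1
  Position 10 ('a'): continues run of 'a', length=2
  Position 11 ('b'): new char, reset run to 1
Longest run: 'b' with length 2

2


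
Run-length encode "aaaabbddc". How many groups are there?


Input: aaaabbddc
Scanning for consecutive runs:
  Group 1: 'a' x 4 (positions 0-3)
  Group 2: 'b' x 2 (positions 4-5)
  Group 3: 'd' x 2 (positions 6-7)
  Group 4: 'c' x 1 (positions 8-8)
Total groups: 4

4


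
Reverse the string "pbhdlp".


Input: pbhdlp
Reading characters right to left:
  Position 5: 'p'
  Position 4: 'l'
  Position 3: 'd'
  Position 2: 'h'
  Position 1: 'b'
  Position 0: 'p'
Reversed: pldhbp

pldhbp


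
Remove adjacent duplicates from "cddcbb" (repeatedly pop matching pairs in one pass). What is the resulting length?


Input: cddcbb
Stack-based adjacent duplicate removal:
  Read 'c': push. Stack: c
  Read 'd': push. Stack: cd
  Read 'd': matches stack top 'd' => pop. Stack: c
  Read 'c': matches stack top 'c' => pop. Stack: (empty)
  Read 'b': push. Stack: b
  Read 'b': matches stack top 'b' => pop. Stack: (empty)
Final stack: "" (length 0)

0


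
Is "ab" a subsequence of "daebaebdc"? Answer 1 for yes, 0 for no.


Check if "ab" is a subsequence of "daebaebdc"
Greedy scan:
  Position 0 ('d'): no match needed
  Position 1 ('a'): matches sub[0] = 'a'
  Position 2 ('e'): no match needed
  Position 3 ('b'): matches sub[1] = 'b'
  Position 4 ('a'): no match needed
  Position 5 ('e'): no match needed
  Position 6 ('b'): no match needed
  Position 7 ('d'): no match needed
  Position 8 ('c'): no match needed
All 2 characters matched => is a subsequence

1


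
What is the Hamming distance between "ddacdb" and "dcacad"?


Comparing "ddacdb" and "dcacad" position by position:
  Position 0: 'd' vs 'd' => same
  Position 1: 'd' vs 'c' => differ
  Position 2: 'a' vs 'a' => same
  Position 3: 'c' vs 'c' => same
  Position 4: 'd' vs 'a' => differ
  Position 5: 'b' vs 'd' => differ
Total differences (Hamming distance): 3

3


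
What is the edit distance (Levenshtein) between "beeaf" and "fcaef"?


Computing edit distance: "beeaf" -> "fcaef"
DP table:
           f    c    a    e    f
      0    1    2    3    4    5
  b   1    1    2    3    4    5
  e   2    2    2    3    3    4
  e   3    3    3    3    3    4
  a   4    4    4    3    4    4
  f   5    4    5    4    4    4
Edit distance = dp[5][5] = 4

4


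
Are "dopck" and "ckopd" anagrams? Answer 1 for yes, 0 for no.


Strings: "dopck", "ckopd"
Sorted first:  cdkop
Sorted second: cdkop
Sorted forms match => anagrams

1


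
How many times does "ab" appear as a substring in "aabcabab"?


Searching for "ab" in "aabcabab"
Scanning each position:
  Position 0: "aa" => no
  Position 1: "ab" => MATCH
  Position 2: "bc" => no
  Position 3: "ca" => no
  Position 4: "ab" => MATCH
  Position 5: "ba" => no
  Position 6: "ab" => MATCH
Total occurrences: 3

3


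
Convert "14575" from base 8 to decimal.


Input: "14575" in base 8
Positional expansion:
  Digit '1' (value 1) x 8^4 = 4096
  Digit '4' (value 4) x 8^3 = 2048
  Digit '5' (value 5) x 8^2 = 320
  Digit '7' (value 7) x 8^1 = 56
  Digit '5' (value 5) x 8^0 = 5
Sum = 6525

6525


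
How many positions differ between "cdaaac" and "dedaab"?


Comparing "cdaaac" and "dedaab" position by position:
  Position 0: 'c' vs 'd' => DIFFER
  Position 1: 'd' vs 'e' => DIFFER
  Position 2: 'a' vs 'd' => DIFFER
  Position 3: 'a' vs 'a' => same
  Position 4: 'a' vs 'a' => same
  Position 5: 'c' vs 'b' => DIFFER
Positions that differ: 4

4


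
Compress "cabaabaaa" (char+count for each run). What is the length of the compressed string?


Input: cabaabaaa
Runs:
  'c' x 1 => "c1"
  'a' x 1 => "a1"
  'b' x 1 => "b1"
  'a' x 2 => "a2"
  'b' x 1 => "b1"
  'a' x 3 => "a3"
Compressed: "c1a1b1a2b1a3"
Compressed length: 12

12


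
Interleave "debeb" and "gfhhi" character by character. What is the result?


Interleaving "debeb" and "gfhhi":
  Position 0: 'd' from first, 'g' from second => "dg"
  Position 1: 'e' from first, 'f' from second => "ef"
  Position 2: 'b' from first, 'h' from second => "bh"
  Position 3: 'e' from first, 'h' from second => "eh"
  Position 4: 'b' from first, 'i' from second => "bi"
Result: dgefbhehbi

dgefbhehbi


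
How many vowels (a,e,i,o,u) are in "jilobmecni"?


Input: jilobmecni
Checking each character:
  'j' at position 0: consonant
  'i' at position 1: vowel (running total: 1)
  'l' at position 2: consonant
  'o' at position 3: vowel (running total: 2)
  'b' at position 4: consonant
  'm' at position 5: consonant
  'e' at position 6: vowel (running total: 3)
  'c' at position 7: consonant
  'n' at position 8: consonant
  'i' at position 9: vowel (running total: 4)
Total vowels: 4

4


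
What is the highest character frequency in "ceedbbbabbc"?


Input: ceedbbbabbc
Character counts:
  'a': 1
  'b': 5
  'c': 2
  'd': 1
  'e': 2
Maximum frequency: 5

5


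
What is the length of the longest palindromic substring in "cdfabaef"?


Input: "cdfabaef"
Checking substrings for palindromes:
  [3:6] "aba" (len 3) => palindrome
Longest palindromic substring: "aba" with length 3

3


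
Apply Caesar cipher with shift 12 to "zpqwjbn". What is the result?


Caesar cipher: shift "zpqwjbn" by 12
  'z' (pos 25) + 12 = pos 11 = 'l'
  'p' (pos 15) + 12 = pos 1 = 'b'
  'q' (pos 16) + 12 = pos 2 = 'c'
  'w' (pos 22) + 12 = pos 8 = 'i'
  'j' (pos 9) + 12 = pos 21 = 'v'
  'b' (pos 1) + 12 = pos 13 = 'n'
  'n' (pos 13) + 12 = pos 25 = 'z'
Result: lbcivnz

lbcivnz


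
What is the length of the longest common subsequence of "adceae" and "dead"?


LCS of "adceae" and "dead"
DP table:
           d    e    a    d
      0    0    0    0    0
  a   0    0    0    1    1
  d   0    1    1    1    2
  c   0    1    1    1    2
  e   0    1    2    2    2
  a   0    1    2    3    3
  e   0    1    2    3    3
LCS length = dp[6][4] = 3

3


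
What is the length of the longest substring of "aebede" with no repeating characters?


Input: "aebede"
Sliding window (track last position of each char):
  Position 0 ('a'): window [0,0] length 1 -- new best
  Position 1 ('e'): window [0,1] length 2 -- new best
  Position 2 ('b'): window [0,2] length 3 -- new best
  Position 3 ('e'): repeat (last at 1), move window start to 2
  Position 3 ('e'): window [2,3] length 2
  Position 4 ('d'): window [2,4] length 3
  Position 5 ('e'): repeat (last at 3), move window start to 4
  Position 5 ('e'): window [4,5] length 2
Longest substring with no repeats: "aeb" with length 3

3


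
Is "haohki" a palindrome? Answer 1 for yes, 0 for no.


Input: haohki
Reversed: ikhoah
  Compare pos 0 ('h') with pos 5 ('i'): MISMATCH
  Compare pos 1 ('a') with pos 4 ('k'): MISMATCH
  Compare pos 2 ('o') with pos 3 ('h'): MISMATCH
Result: not a palindrome

0


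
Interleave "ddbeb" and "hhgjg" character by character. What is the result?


Interleaving "ddbeb" and "hhgjg":
  Position 0: 'd' from first, 'h' from second => "dh"
  Position 1: 'd' from first, 'h' from second => "dh"
  Position 2: 'b' from first, 'g' from second => "bg"
  Position 3: 'e' from first, 'j' from second => "ej"
  Position 4: 'b' from first, 'g' from second => "bg"
Result: dhdhbgejbg

dhdhbgejbg


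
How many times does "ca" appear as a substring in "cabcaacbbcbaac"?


Searching for "ca" in "cabcaacbbcbaac"
Scanning each position:
  Position 0: "ca" => MATCH
  Position 1: "ab" => no
  Position 2: "bc" => no
  Position 3: "ca" => MATCH
  Position 4: "aa" => no
  Position 5: "ac" => no
  Position 6: "cb" => no
  Position 7: "bb" => no
  Position 8: "bc" => no
  Position 9: "cb" => no
  Position 10: "ba" => no
  Position 11: "aa" => no
  Position 12: "ac" => no
Total occurrences: 2

2


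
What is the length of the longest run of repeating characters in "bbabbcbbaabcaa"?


Input: "bbabbcbbaabcaa"
Scanning for longest run:
  Position 1 ('b'): continues run of 'b', length=2
  Position 2 ('a'): new char, reset run to 1
  Position 3 ('b'): new char, reset run to 1
  Position 4 ('b'): continues run of 'b', length=2
  Position 5 ('c'): new char, reset run to 1
  Position 6 ('b'): new char, reset run to 1
  Position 7 ('b'): continues run of 'b', length=2
  Position 8 ('a'): new char, reset run to 1
  Position 9 ('a'): continues run of 'a', length=2
  Position 10 ('b'): new char, reset run to 1
  Position 11 ('c'): new char, reset run to 1
  Position 12 ('a'): new char, reset run to 1
  Position 13 ('a'): continues run of 'a', length=2
Longest run: 'b' with length 2

2


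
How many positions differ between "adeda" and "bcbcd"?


Comparing "adeda" and "bcbcd" position by position:
  Position 0: 'a' vs 'b' => DIFFER
  Position 1: 'd' vs 'c' => DIFFER
  Position 2: 'e' vs 'b' => DIFFER
  Position 3: 'd' vs 'c' => DIFFER
  Position 4: 'a' vs 'd' => DIFFER
Positions that differ: 5

5


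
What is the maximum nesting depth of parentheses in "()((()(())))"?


Input: "()((()(())))"
Tracking depth:
  Position 0 '(': depth becomes 1
  Position 1 ')': depth becomes 0
  Position 2 '(': depth becomes 1
  Position 3 '(': depth becomes 2
  Position 4 '(': depth becomes 3
  Position 5 ')': depth becomes 2
  Position 6 '(': depth becomes 3
  Position 7 '(': depth becomes 4
  Position 8 ')': depth becomes 3
  Position 9 ')': depth becomes 2
  Position 10 ')': depth becomes 1
  Position 11 ')': depth becomes 0
Maximum depth reached: 4

4


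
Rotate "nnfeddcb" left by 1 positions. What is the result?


Input: "nnfeddcb", rotate left by 1
First 1 characters: "n"
Remaining characters: "nfeddcb"
Concatenate remaining + first: "nfeddcb" + "n" = "nfeddcbn"

nfeddcbn


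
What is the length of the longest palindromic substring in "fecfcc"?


Input: "fecfcc"
Checking substrings for palindromes:
  [2:5] "cfc" (len 3) => palindrome
  [4:6] "cc" (len 2) => palindrome
Longest palindromic substring: "cfc" with length 3

3


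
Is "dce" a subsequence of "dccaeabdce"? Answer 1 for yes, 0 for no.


Check if "dce" is a subsequence of "dccaeabdce"
Greedy scan:
  Position 0 ('d'): matches sub[0] = 'd'
  Position 1 ('c'): matches sub[1] = 'c'
  Position 2 ('c'): no match needed
  Position 3 ('a'): no match needed
  Position 4 ('e'): matches sub[2] = 'e'
  Position 5 ('a'): no match needed
  Position 6 ('b'): no match needed
  Position 7 ('d'): no match needed
  Position 8 ('c'): no match needed
  Position 9 ('e'): no match needed
All 3 characters matched => is a subsequence

1


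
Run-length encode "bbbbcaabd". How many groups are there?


Input: bbbbcaabd
Scanning for consecutive runs:
  Group 1: 'b' x 4 (positions 0-3)
  Group 2: 'c' x 1 (positions 4-4)
  Group 3: 'a' x 2 (positions 5-6)
  Group 4: 'b' x 1 (positions 7-7)
  Group 5: 'd' x 1 (positions 8-8)
Total groups: 5

5


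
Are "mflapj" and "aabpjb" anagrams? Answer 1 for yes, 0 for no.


Strings: "mflapj", "aabpjb"
Sorted first:  afjlmp
Sorted second: aabbjp
Differ at position 1: 'f' vs 'a' => not anagrams

0


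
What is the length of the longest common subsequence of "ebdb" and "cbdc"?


LCS of "ebdb" and "cbdc"
DP table:
           c    b    d    c
      0    0    0    0    0
  e   0    0    0    0    0
  b   0    0    1    1    1
  d   0    0    1    2    2
  b   0    0    1    2    2
LCS length = dp[4][4] = 2

2


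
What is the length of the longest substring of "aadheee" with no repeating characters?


Input: "aadheee"
Sliding window (track last position of each char):
  Position 0 ('a'): window [0,0] length 1 -- new best
  Position 1 ('a'): repeat (last at 0), move window start to 1
  Position 1 ('a'): window [1,1] length 1
  Position 2 ('d'): window [1,2] length 2 -- new best
  Position 3 ('h'): window [1,3] length 3 -- new best
  Position 4 ('e'): window [1,4] length 4 -- new best
  Position 5 ('e'): repeat (last at 4), move window start to 5
  Position 5 ('e'): window [5,5] length 1
  Position 6 ('e'): repeat (last at 5), move window start to 6
  Position 6 ('e'): window [6,6] length 1
Longest substring with no repeats: "adhe" with length 4

4


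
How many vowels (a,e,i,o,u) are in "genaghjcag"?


Input: genaghjcag
Checking each character:
  'g' at position 0: consonant
  'e' at position 1: vowel (running total: 1)
  'n' at position 2: consonant
  'a' at position 3: vowel (running total: 2)
  'g' at position 4: consonant
  'h' at position 5: consonant
  'j' at position 6: consonant
  'c' at position 7: consonant
  'a' at position 8: vowel (running total: 3)
  'g' at position 9: consonant
Total vowels: 3

3


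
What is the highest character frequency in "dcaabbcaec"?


Input: dcaabbcaec
Character counts:
  'a': 3
  'b': 2
  'c': 3
  'd': 1
  'e': 1
Maximum frequency: 3

3


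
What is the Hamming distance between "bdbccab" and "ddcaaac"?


Comparing "bdbccab" and "ddcaaac" position by position:
  Position 0: 'b' vs 'd' => differ
  Position 1: 'd' vs 'd' => same
  Position 2: 'b' vs 'c' => differ
  Position 3: 'c' vs 'a' => differ
  Position 4: 'c' vs 'a' => differ
  Position 5: 'a' vs 'a' => same
  Position 6: 'b' vs 'c' => differ
Total differences (Hamming distance): 5

5


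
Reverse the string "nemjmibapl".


Input: nemjmibapl
Reading characters right to left:
  Position 9: 'l'
  Position 8: 'p'
  Position 7: 'a'
  Position 6: 'b'
  Position 5: 'i'
  Position 4: 'm'
  Position 3: 'j'
  Position 2: 'm'
  Position 1: 'e'
  Position 0: 'n'
Reversed: lpabimjmen

lpabimjmen


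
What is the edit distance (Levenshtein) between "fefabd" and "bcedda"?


Computing edit distance: "fefabd" -> "bcedda"
DP table:
           b    c    e    d    d    a
      0    1    2    3    4    5    6
  f   1    1    2    3    4    5    6
  e   2    2    2    2    3    4    5
  f   3    3    3    3    3    4    5
  a   4    4    4    4    4    4    4
  b   5    4    5    5    5    5    5
  d   6    5    5    6    5    5    6
Edit distance = dp[6][6] = 6

6


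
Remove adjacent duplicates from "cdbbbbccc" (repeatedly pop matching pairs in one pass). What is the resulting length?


Input: cdbbbbccc
Stack-based adjacent duplicate removal:
  Read 'c': push. Stack: c
  Read 'd': push. Stack: cd
  Read 'b': push. Stack: cdb
  Read 'b': matches stack top 'b' => pop. Stack: cd
  Read 'b': push. Stack: cdb
  Read 'b': matches stack top 'b' => pop. Stack: cd
  Read 'c': push. Stack: cdc
  Read 'c': matches stack top 'c' => pop. Stack: cd
  Read 'c': push. Stack: cdc
Final stack: "cdc" (length 3)

3


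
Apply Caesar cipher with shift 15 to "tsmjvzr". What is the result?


Caesar cipher: shift "tsmjvzr" by 15
  't' (pos 19) + 15 = pos 8 = 'i'
  's' (pos 18) + 15 = pos 7 = 'h'
  'm' (pos 12) + 15 = pos 1 = 'b'
  'j' (pos 9) + 15 = pos 24 = 'y'
  'v' (pos 21) + 15 = pos 10 = 'k'
  'z' (pos 25) + 15 = pos 14 = 'o'
  'r' (pos 17) + 15 = pos 6 = 'g'
Result: ihbykog

ihbykog


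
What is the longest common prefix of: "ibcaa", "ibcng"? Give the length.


Words: ibcaa, ibcng
  Position 0: all 'i' => match
  Position 1: all 'b' => match
  Position 2: all 'c' => match
  Position 3: ('a', 'n') => mismatch, stop
LCP = "ibc" (length 3)

3


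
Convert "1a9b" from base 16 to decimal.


Input: "1a9b" in base 16
Positional expansion:
  Digit '1' (value 1) x 16^3 = 4096
  Digit 'a' (value 10) x 16^2 = 2560
  Digit '9' (value 9) x 16^1 = 144
  Digit 'b' (value 11) x 16^0 = 11
Sum = 6811

6811


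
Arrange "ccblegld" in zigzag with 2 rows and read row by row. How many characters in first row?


Zigzag "ccblegld" into 2 rows:
Placing characters:
  'c' => row 0
  'c' => row 1
  'b' => row 0
  'l' => row 1
  'e' => row 0
  'g' => row 1
  'l' => row 0
  'd' => row 1
Rows:
  Row 0: "cbel"
  Row 1: "clgd"
First row length: 4

4


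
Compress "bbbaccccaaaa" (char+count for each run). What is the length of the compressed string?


Input: bbbaccccaaaa
Runs:
  'b' x 3 => "b3"
  'a' x 1 => "a1"
  'c' x 4 => "c4"
  'a' x 4 => "a4"
Compressed: "b3a1c4a4"
Compressed length: 8

8


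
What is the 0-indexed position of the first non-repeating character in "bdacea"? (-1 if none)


Input: bdacea
Character frequencies:
  'a': 2
  'b': 1
  'c': 1
  'd': 1
  'e': 1
Scanning left to right for freq == 1:
  Position 0 ('b'): unique! => answer = 0

0


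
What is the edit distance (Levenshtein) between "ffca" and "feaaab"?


Computing edit distance: "ffca" -> "feaaab"
DP table:
           f    e    a    a    a    b
      0    1    2    3    4    5    6
  f   1    0    1    2    3    4    5
  f   2    1    1    2    3    4    5
  c   3    2    2    2    3    4    5
  a   4    3    3    2    2    3    4
Edit distance = dp[4][6] = 4

4


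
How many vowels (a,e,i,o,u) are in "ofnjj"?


Input: ofnjj
Checking each character:
  'o' at position 0: vowel (running total: 1)
  'f' at position 1: consonant
  'n' at position 2: consonant
  'j' at position 3: consonant
  'j' at position 4: consonant
Total vowels: 1

1


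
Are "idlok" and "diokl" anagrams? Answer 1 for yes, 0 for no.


Strings: "idlok", "diokl"
Sorted first:  diklo
Sorted second: diklo
Sorted forms match => anagrams

1


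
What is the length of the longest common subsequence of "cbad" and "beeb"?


LCS of "cbad" and "beeb"
DP table:
           b    e    e    b
      0    0    0    0    0
  c   0    0    0    0    0
  b   0    1    1    1    1
  a   0    1    1    1    1
  d   0    1    1    1    1
LCS length = dp[4][4] = 1

1


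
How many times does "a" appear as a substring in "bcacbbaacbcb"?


Searching for "a" in "bcacbbaacbcb"
Scanning each position:
  Position 0: "b" => no
  Position 1: "c" => no
  Position 2: "a" => MATCH
  Position 3: "c" => no
  Position 4: "b" => no
  Position 5: "b" => no
  Position 6: "a" => MATCH
  Position 7: "a" => MATCH
  Position 8: "c" => no
  Position 9: "b" => no
  Position 10: "c" => no
  Position 11: "b" => no
Total occurrences: 3

3


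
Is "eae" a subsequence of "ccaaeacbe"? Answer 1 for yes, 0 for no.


Check if "eae" is a subsequence of "ccaaeacbe"
Greedy scan:
  Position 0 ('c'): no match needed
  Position 1 ('c'): no match needed
  Position 2 ('a'): no match needed
  Position 3 ('a'): no match needed
  Position 4 ('e'): matches sub[0] = 'e'
  Position 5 ('a'): matches sub[1] = 'a'
  Position 6 ('c'): no match needed
  Position 7 ('b'): no match needed
  Position 8 ('e'): matches sub[2] = 'e'
All 3 characters matched => is a subsequence

1


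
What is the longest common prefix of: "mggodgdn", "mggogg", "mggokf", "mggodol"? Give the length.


Words: mggodgdn, mggogg, mggokf, mggodol
  Position 0: all 'm' => match
  Position 1: all 'g' => match
  Position 2: all 'g' => match
  Position 3: all 'o' => match
  Position 4: ('d', 'g', 'k', 'd') => mismatch, stop
LCP = "mggo" (length 4)

4


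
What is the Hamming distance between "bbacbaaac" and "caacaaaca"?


Comparing "bbacbaaac" and "caacaaaca" position by position:
  Position 0: 'b' vs 'c' => differ
  Position 1: 'b' vs 'a' => differ
  Position 2: 'a' vs 'a' => same
  Position 3: 'c' vs 'c' => same
  Position 4: 'b' vs 'a' => differ
  Position 5: 'a' vs 'a' => same
  Position 6: 'a' vs 'a' => same
  Position 7: 'a' vs 'c' => differ
  Position 8: 'c' vs 'a' => differ
Total differences (Hamming distance): 5

5


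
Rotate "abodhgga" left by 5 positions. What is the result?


Input: "abodhgga", rotate left by 5
First 5 characters: "abodh"
Remaining characters: "gga"
Concatenate remaining + first: "gga" + "abodh" = "ggaabodh"

ggaabodh


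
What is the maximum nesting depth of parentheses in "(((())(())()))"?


Input: "(((())(())()))"
Tracking depth:
  Position 0 '(': depth becomes 1
  Position 1 '(': depth becomes 2
  Position 2 '(': depth becomes 3
  Position 3 '(': depth becomes 4
  Position 4 ')': depth becomes 3
  Position 5 ')': depth becomes 2
  Position 6 '(': depth becomes 3
  Position 7 '(': depth becomes 4
  Position 8 ')': depth becomes 3
  Position 9 ')': depth becomes 2
  Position 10 '(': depth becomes 3
  Position 11 ')': depth becomes 2
  Position 12 ')': depth becomes 1
  Position 13 ')': depth becomes 0
Maximum depth reached: 4

4


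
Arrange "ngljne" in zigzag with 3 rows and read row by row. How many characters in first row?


Zigzag "ngljne" into 3 rows:
Placing characters:
  'n' => row 0
  'g' => row 1
  'l' => row 2
  'j' => row 1
  'n' => row 0
  'e' => row 1
Rows:
  Row 0: "nn"
  Row 1: "gje"
  Row 2: "l"
First row length: 2

2


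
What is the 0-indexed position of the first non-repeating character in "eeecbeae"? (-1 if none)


Input: eeecbeae
Character frequencies:
  'a': 1
  'b': 1
  'c': 1
  'e': 5
Scanning left to right for freq == 1:
  Position 0 ('e'): freq=5, skip
  Position 1 ('e'): freq=5, skip
  Position 2 ('e'): freq=5, skip
  Position 3 ('c'): unique! => answer = 3

3


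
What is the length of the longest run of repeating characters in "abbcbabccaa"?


Input: "abbcbabccaa"
Scanning for longest run:
  Position 1 ('b'): new char, reset run to 1
  Position 2 ('b'): continues run of 'b', length=2
  Position 3 ('c'): new char, reset run to 1
  Position 4 ('b'): new char, reset run to 1
  Position 5 ('a'): new char, reset run to 1
  Position 6 ('b'): new char, reset run to 1
  Position 7 ('c'): new char, reset run to 1
  Position 8 ('c'): continues run of 'c', length=2
  Position 9 ('a'): new char, reset run to 1
  Position 10 ('a'): continues run of 'a', length=2
Longest run: 'b' with length 2

2


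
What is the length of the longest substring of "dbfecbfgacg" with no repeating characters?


Input: "dbfecbfgacg"
Sliding window (track last position of each char):
  Position 0 ('d'): window [0,0] length 1 -- new best
  Position 1 ('b'): window [0,1] length 2 -- new best
  Position 2 ('f'): window [0,2] length 3 -- new best
  Position 3 ('e'): window [0,3] length 4 -- new best
  Position 4 ('c'): window [0,4] length 5 -- new best
  Position 5 ('b'): repeat (last at 1), move window start to 2
  Position 5 ('b'): window [2,5] length 4
  Position 6 ('f'): repeat (last at 2), move window start to 3
  Position 6 ('f'): window [3,6] length 4
  Position 7 ('g'): window [3,7] length 5
  Position 8 ('a'): window [3,8] length 6 -- new best
  Position 9 ('c'): repeat (last at 4), move window start to 5
  Position 9 ('c'): window [5,9] length 5
  Position 10 ('g'): repeat (last at 7), move window start to 8
  Position 10 ('g'): window [8,10] length 3
Longest substring with no repeats: "ecbfga" with length 6

6


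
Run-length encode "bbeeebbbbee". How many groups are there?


Input: bbeeebbbbee
Scanning for consecutive runs:
  Group 1: 'b' x 2 (positions 0-1)
  Group 2: 'e' x 3 (positions 2-4)
  Group 3: 'b' x 4 (positions 5-8)
  Group 4: 'e' x 2 (positions 9-10)
Total groups: 4

4


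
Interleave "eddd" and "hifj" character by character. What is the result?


Interleaving "eddd" and "hifj":
  Position 0: 'e' from first, 'h' from second => "eh"
  Position 1: 'd' from first, 'i' from second => "di"
  Position 2: 'd' from first, 'f' from second => "df"
  Position 3: 'd' from first, 'j' from second => "dj"
Result: ehdidfdj

ehdidfdj


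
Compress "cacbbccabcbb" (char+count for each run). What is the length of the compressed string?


Input: cacbbccabcbb
Runs:
  'c' x 1 => "c1"
  'a' x 1 => "a1"
  'c' x 1 => "c1"
  'b' x 2 => "b2"
  'c' x 2 => "c2"
  'a' x 1 => "a1"
  'b' x 1 => "b1"
  'c' x 1 => "c1"
  'b' x 2 => "b2"
Compressed: "c1a1c1b2c2a1b1c1b2"
Compressed length: 18

18


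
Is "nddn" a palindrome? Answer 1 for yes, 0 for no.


Input: nddn
Reversed: nddn
  Compare pos 0 ('n') with pos 3 ('n'): match
  Compare pos 1 ('d') with pos 2 ('d'): match
Result: palindrome

1


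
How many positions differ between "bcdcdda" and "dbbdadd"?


Comparing "bcdcdda" and "dbbdadd" position by position:
  Position 0: 'b' vs 'd' => DIFFER
  Position 1: 'c' vs 'b' => DIFFER
  Position 2: 'd' vs 'b' => DIFFER
  Position 3: 'c' vs 'd' => DIFFER
  Position 4: 'd' vs 'a' => DIFFER
  Position 5: 'd' vs 'd' => same
  Position 6: 'a' vs 'd' => DIFFER
Positions that differ: 6

6


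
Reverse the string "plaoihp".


Input: plaoihp
Reading characters right to left:
  Position 6: 'p'
  Position 5: 'h'
  Position 4: 'i'
  Position 3: 'o'
  Position 2: 'a'
  Position 1: 'l'
  Position 0: 'p'
Reversed: phioalp

phioalp


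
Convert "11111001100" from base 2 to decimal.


Input: "11111001100" in base 2
Positional expansion:
  Digit '1' (value 1) x 2^10 = 1024
  Digit '1' (value 1) x 2^9 = 512
  Digit '1' (value 1) x 2^8 = 256
  Digit '1' (value 1) x 2^7 = 128
  Digit '1' (value 1) x 2^6 = 64
  Digit '0' (value 0) x 2^5 = 0
  Digit '0' (value 0) x 2^4 = 0
  Digit '1' (value 1) x 2^3 = 8
  Digit '1' (value 1) x 2^2 = 4
  Digit '0' (value 0) x 2^1 = 0
  Digit '0' (value 0) x 2^0 = 0
Sum = 1996

1996


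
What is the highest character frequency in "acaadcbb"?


Input: acaadcbb
Character counts:
  'a': 3
  'b': 2
  'c': 2
  'd': 1
Maximum frequency: 3

3


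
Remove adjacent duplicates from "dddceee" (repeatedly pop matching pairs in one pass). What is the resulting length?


Input: dddceee
Stack-based adjacent duplicate removal:
  Read 'd': push. Stack: d
  Read 'd': matches stack top 'd' => pop. Stack: (empty)
  Read 'd': push. Stack: d
  Read 'c': push. Stack: dc
  Read 'e': push. Stack: dce
  Read 'e': matches stack top 'e' => pop. Stack: dc
  Read 'e': push. Stack: dce
Final stack: "dce" (length 3)

3


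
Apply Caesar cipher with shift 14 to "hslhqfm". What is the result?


Caesar cipher: shift "hslhqfm" by 14
  'h' (pos 7) + 14 = pos 21 = 'v'
  's' (pos 18) + 14 = pos 6 = 'g'
  'l' (pos 11) + 14 = pos 25 = 'z'
  'h' (pos 7) + 14 = pos 21 = 'v'
  'q' (pos 16) + 14 = pos 4 = 'e'
  'f' (pos 5) + 14 = pos 19 = 't'
  'm' (pos 12) + 14 = pos 0 = 'a'
Result: vgzveta

vgzveta


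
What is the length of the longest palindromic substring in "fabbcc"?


Input: "fabbcc"
Checking substrings for palindromes:
  [2:4] "bb" (len 2) => palindrome
  [4:6] "cc" (len 2) => palindrome
Longest palindromic substring: "bb" with length 2

2


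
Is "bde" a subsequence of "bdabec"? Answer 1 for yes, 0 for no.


Check if "bde" is a subsequence of "bdabec"
Greedy scan:
  Position 0 ('b'): matches sub[0] = 'b'
  Position 1 ('d'): matches sub[1] = 'd'
  Position 2 ('a'): no match needed
  Position 3 ('b'): no match needed
  Position 4 ('e'): matches sub[2] = 'e'
  Position 5 ('c'): no match needed
All 3 characters matched => is a subsequence

1


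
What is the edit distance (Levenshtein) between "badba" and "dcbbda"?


Computing edit distance: "badba" -> "dcbbda"
DP table:
           d    c    b    b    d    a
      0    1    2    3    4    5    6
  b   1    1    2    2    3    4    5
  a   2    2    2    3    3    4    4
  d   3    2    3    3    4    3    4
  b   4    3    3    3    3    4    4
  a   5    4    4    4    4    4    4
Edit distance = dp[5][6] = 4

4


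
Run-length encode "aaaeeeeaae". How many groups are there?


Input: aaaeeeeaae
Scanning for consecutive runs:
  Group 1: 'a' x 3 (positions 0-2)
  Group 2: 'e' x 4 (positions 3-6)
  Group 3: 'a' x 2 (positions 7-8)
  Group 4: 'e' x 1 (positions 9-9)
Total groups: 4

4
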